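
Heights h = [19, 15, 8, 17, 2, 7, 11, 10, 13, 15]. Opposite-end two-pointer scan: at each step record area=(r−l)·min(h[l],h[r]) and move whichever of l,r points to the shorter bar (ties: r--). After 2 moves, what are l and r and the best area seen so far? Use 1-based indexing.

l=1 r=10: min(19,15)*9=135 best=135 *, r--
l=1 r=9: min(19,13)*8=104 best=135, r--

l=1, r=8, best area=135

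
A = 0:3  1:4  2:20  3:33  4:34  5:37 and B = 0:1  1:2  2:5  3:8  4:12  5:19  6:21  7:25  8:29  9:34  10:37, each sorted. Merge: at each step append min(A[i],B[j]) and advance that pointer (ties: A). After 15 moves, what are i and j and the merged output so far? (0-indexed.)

[i=0,j=0] A[i]=3>B[j]=1 take 1 → j++
[i=0,j=1] A[i]=3>B[j]=2 take 2 → j++
[i=0,j=2] A[i]=3<=B[j]=5 take 3 → i++
[i=1,j=2] A[i]=4<=B[j]=5 take 4 → i++
[i=2,j=2] A[i]=20>B[j]=5 take 5 → j++
[i=2,j=3] A[i]=20>B[j]=8 take 8 → j++
[i=2,j=4] A[i]=20>B[j]=12 take 12 → j++
[i=2,j=5] A[i]=20>B[j]=19 take 19 → j++
[i=2,j=6] A[i]=20<=B[j]=21 take 20 → i++
[i=3,j=6] A[i]=33>B[j]=21 take 21 → j++
[i=3,j=7] A[i]=33>B[j]=25 take 25 → j++
[i=3,j=8] A[i]=33>B[j]=29 take 29 → j++
[i=3,j=9] A[i]=33<=B[j]=34 take 33 → i++
[i=4,j=9] A[i]=34<=B[j]=34 take 34 → i++
[i=5,j=9] A[i]=37>B[j]=34 take 34 → j++

i=5, j=10, merged so far=[1, 2, 3, 4, 5, 8, 12, 19, 20, 21, 25, 29, 33, 34, 34]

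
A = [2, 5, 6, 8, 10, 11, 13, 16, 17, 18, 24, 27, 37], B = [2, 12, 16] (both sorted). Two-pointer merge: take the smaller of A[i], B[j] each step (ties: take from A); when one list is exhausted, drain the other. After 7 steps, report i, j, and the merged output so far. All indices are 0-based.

[i=0,j=0] A[i]=2<=B[j]=2 take 2 → i++
[i=1,j=0] A[i]=5>B[j]=2 take 2 → j++
[i=1,j=1] A[i]=5<=B[j]=12 take 5 → i++
[i=2,j=1] A[i]=6<=B[j]=12 take 6 → i++
[i=3,j=1] A[i]=8<=B[j]=12 take 8 → i++
[i=4,j=1] A[i]=10<=B[j]=12 take 10 → i++
[i=5,j=1] A[i]=11<=B[j]=12 take 11 → i++

i=6, j=1, merged so far=[2, 2, 5, 6, 8, 10, 11]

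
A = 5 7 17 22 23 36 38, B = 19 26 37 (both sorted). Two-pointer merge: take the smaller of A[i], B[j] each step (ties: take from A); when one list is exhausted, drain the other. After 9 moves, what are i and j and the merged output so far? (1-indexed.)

i=1 j=1: A[i]=5<=B[j]=19 take 5, i++
i=2 j=1: A[i]=7<=B[j]=19 take 7, i++
i=3 j=1: A[i]=17<=B[j]=19 take 17, i++
i=4 j=1: A[i]=22>B[j]=19 take 19, j++
i=4 j=2: A[i]=22<=B[j]=26 take 22, i++
i=5 j=2: A[i]=23<=B[j]=26 take 23, i++
i=6 j=2: A[i]=36>B[j]=26 take 26, j++
i=6 j=3: A[i]=36<=B[j]=37 take 36, i++
i=7 j=3: A[i]=38>B[j]=37 take 37, j++

i=7, j=4, merged so far=[5, 7, 17, 19, 22, 23, 26, 36, 37]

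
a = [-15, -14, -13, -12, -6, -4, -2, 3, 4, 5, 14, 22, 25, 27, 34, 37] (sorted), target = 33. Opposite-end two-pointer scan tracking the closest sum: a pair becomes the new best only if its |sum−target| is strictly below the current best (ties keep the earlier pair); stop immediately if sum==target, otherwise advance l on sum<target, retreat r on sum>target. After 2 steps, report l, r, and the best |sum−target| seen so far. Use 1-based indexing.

l=3, r=16, best |Δ|=10

l=1 r=16: -15+37=22 d=11 *, l++
l=2 r=16: -14+37=23 d=10 *, l++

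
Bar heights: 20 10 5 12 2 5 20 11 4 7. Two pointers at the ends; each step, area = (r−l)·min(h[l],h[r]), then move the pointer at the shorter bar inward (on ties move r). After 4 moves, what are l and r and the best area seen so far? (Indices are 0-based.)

l=0 r=9: min(20,7)*9=63 best=63 *, r--
l=0 r=8: min(20,4)*8=32 best=63, r--
l=0 r=7: min(20,11)*7=77 best=77 *, r--
l=0 r=6: min(20,20)*6=120 best=120 *, r--

l=0, r=5, best area=120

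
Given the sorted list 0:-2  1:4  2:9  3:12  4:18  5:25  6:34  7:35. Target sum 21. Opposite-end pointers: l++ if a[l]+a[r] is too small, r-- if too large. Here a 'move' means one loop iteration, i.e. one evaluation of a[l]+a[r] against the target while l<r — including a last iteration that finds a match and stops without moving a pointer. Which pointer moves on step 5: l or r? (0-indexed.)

r

l=0 r=7: -2+35=33 >21, r--
l=0 r=6: -2+34=32 >21, r--
l=0 r=5: -2+25=23 >21, r--
l=0 r=4: -2+18=16 <21, l++
l=1 r=4: 4+18=22 >21, r--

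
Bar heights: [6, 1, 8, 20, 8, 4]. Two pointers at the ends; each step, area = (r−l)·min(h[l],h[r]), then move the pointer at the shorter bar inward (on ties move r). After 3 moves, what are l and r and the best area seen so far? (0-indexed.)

l=2, r=4, best area=24

[0,5] min(6,4)*5=20 best=20 * → r--
[0,4] min(6,8)*4=24 best=24 * → l++
[1,4] min(1,8)*3=3 best=24 → l++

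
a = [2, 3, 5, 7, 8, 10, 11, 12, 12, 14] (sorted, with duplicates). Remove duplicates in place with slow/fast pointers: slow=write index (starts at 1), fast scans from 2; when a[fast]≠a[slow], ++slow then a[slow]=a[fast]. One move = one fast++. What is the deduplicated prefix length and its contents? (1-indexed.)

slow=1 fast=2: a[fast]=3≠a[slow]=2 write a[2]=3, slow++,fast++
slow=2 fast=3: a[fast]=5≠a[slow]=3 write a[3]=5, slow++,fast++
slow=3 fast=4: a[fast]=7≠a[slow]=5 write a[4]=7, slow++,fast++
slow=4 fast=5: a[fast]=8≠a[slow]=7 write a[5]=8, slow++,fast++
slow=5 fast=6: a[fast]=10≠a[slow]=8 write a[6]=10, slow++,fast++
slow=6 fast=7: a[fast]=11≠a[slow]=10 write a[7]=11, slow++,fast++
slow=7 fast=8: a[fast]=12≠a[slow]=11 write a[8]=12, slow++,fast++
slow=8 fast=9: a[fast]=12=a[slow] dup, fast++
slow=8 fast=10: a[fast]=14≠a[slow]=12 write a[9]=14, slow++,fast++

length 9; prefix = [2, 3, 5, 7, 8, 10, 11, 12, 14]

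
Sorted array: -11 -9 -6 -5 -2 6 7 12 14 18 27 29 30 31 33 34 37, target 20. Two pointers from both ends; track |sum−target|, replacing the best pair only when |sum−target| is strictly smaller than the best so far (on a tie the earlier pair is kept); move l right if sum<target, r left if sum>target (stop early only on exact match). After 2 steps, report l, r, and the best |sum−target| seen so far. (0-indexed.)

l=0 r=16: -11+37=26 d=6 *, r--
l=0 r=15: -11+34=23 d=3 *, r--

l=0, r=14, best |Δ|=3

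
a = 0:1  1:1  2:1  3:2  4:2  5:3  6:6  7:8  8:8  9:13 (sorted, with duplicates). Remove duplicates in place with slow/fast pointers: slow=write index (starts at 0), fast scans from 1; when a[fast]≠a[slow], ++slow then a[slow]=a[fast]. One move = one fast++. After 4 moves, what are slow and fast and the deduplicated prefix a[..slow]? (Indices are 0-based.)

slow=1, fast=5, prefix=[1, 2]

(s=0,f=1) a[fast]=1=a[slow] dup → fast++
(s=0,f=2) a[fast]=1=a[slow] dup → fast++
(s=0,f=3) a[fast]=2≠a[slow]=1 write a[1]=2 → slow++,fast++
(s=1,f=4) a[fast]=2=a[slow] dup → fast++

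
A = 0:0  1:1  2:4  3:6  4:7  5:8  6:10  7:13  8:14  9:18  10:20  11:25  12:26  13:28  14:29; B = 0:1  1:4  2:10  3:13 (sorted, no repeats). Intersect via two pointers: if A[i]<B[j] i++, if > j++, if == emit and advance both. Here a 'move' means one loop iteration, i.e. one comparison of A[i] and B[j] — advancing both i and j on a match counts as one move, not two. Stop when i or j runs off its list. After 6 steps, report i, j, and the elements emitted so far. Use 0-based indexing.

[i=0,j=0] 0<1 → i++
[i=1,j=0] 1==1 emit → i++,j++
[i=2,j=1] 4==4 emit → i++,j++
[i=3,j=2] 6<10 → i++
[i=4,j=2] 7<10 → i++
[i=5,j=2] 8<10 → i++

i=6, j=2, emitted=[1, 4]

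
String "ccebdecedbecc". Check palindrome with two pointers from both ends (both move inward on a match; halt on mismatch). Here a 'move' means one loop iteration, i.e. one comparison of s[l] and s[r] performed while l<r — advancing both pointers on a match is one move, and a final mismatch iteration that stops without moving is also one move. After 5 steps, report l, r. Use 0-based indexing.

l=5, r=7

[0,12] 'c'=='c' → l++,r--
[1,11] 'c'=='c' → l++,r--
[2,10] 'e'=='e' → l++,r--
[3,9] 'b'=='b' → l++,r--
[4,8] 'd'=='d' → l++,r--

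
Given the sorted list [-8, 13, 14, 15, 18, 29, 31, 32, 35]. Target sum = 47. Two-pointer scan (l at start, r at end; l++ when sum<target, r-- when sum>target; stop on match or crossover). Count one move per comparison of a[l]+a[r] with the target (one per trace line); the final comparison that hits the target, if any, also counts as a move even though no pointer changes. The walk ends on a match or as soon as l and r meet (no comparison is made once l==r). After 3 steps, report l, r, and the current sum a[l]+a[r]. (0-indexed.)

[0,8] -8+35=27 <47 → l++
[1,8] 13+35=48 >47 → r--
[1,7] 13+32=45 <47 → l++

l=2, r=7, sum=46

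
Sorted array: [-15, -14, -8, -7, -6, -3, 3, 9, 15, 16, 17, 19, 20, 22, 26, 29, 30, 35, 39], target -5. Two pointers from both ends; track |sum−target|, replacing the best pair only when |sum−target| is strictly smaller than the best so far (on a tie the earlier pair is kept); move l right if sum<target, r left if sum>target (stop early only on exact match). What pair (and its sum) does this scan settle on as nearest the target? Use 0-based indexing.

pair (-14, 9) with sum -5 (|Δ|=0)

[0,18] -15+39=24 d=29 * → r--
[0,17] -15+35=20 d=25 * → r--
[0,16] -15+30=15 d=20 * → r--
[0,15] -15+29=14 d=19 * → r--
[0,14] -15+26=11 d=16 * → r--
[0,13] -15+22=7 d=12 * → r--
[0,12] -15+20=5 d=10 * → r--
[0,11] -15+19=4 d=9 * → r--
[0,10] -15+17=2 d=7 * → r--
[0,9] -15+16=1 d=6 * → r--
[0,8] -15+15=0 d=5 * → r--
[0,7] -15+9=-6 d=1 * → l++
[1,7] -14+9=-5 d=0 * → stop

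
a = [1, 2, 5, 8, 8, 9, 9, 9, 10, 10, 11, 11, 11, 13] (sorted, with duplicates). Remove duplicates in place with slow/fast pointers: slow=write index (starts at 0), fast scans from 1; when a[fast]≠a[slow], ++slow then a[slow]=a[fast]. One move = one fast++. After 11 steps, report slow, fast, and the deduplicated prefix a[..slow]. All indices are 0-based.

slow=6, fast=12, prefix=[1, 2, 5, 8, 9, 10, 11]

(s=0,f=1) a[fast]=2≠a[slow]=1 write a[1]=2 → slow++,fast++
(s=1,f=2) a[fast]=5≠a[slow]=2 write a[2]=5 → slow++,fast++
(s=2,f=3) a[fast]=8≠a[slow]=5 write a[3]=8 → slow++,fast++
(s=3,f=4) a[fast]=8=a[slow] dup → fast++
(s=3,f=5) a[fast]=9≠a[slow]=8 write a[4]=9 → slow++,fast++
(s=4,f=6) a[fast]=9=a[slow] dup → fast++
(s=4,f=7) a[fast]=9=a[slow] dup → fast++
(s=4,f=8) a[fast]=10≠a[slow]=9 write a[5]=10 → slow++,fast++
(s=5,f=9) a[fast]=10=a[slow] dup → fast++
(s=5,f=10) a[fast]=11≠a[slow]=10 write a[6]=11 → slow++,fast++
(s=6,f=11) a[fast]=11=a[slow] dup → fast++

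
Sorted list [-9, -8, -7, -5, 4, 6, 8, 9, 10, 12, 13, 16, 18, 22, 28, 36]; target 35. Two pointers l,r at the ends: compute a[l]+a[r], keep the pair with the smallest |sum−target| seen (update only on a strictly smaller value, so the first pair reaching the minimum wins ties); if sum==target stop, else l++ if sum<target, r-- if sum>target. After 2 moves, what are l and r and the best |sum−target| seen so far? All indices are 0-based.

l=2, r=15, best |Δ|=7

l=0 r=15: -9+36=27 d=8 *, l++
l=1 r=15: -8+36=28 d=7 *, l++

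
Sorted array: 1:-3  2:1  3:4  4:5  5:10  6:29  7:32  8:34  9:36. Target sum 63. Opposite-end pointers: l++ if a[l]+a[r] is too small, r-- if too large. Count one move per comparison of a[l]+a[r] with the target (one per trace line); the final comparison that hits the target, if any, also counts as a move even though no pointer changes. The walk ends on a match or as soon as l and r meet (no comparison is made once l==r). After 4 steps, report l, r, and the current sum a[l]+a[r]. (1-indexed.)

l=1 r=9: -3+36=33 <63, l++
l=2 r=9: 1+36=37 <63, l++
l=3 r=9: 4+36=40 <63, l++
l=4 r=9: 5+36=41 <63, l++

l=5, r=9, sum=46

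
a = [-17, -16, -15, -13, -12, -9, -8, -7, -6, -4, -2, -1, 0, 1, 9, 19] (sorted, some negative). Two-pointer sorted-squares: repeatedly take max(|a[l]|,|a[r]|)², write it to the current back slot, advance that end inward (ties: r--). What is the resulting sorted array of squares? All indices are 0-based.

[0, 1, 1, 4, 16, 36, 49, 64, 81, 81, 144, 169, 225, 256, 289, 361]

[0,15] |-17|<=|19| out[15]=361 → r--
[0,14] |-17|>|9| out[14]=289 → l++
[1,14] |-16|>|9| out[13]=256 → l++
[2,14] |-15|>|9| out[12]=225 → l++
[3,14] |-13|>|9| out[11]=169 → l++
[4,14] |-12|>|9| out[10]=144 → l++
[5,14] |-9|<=|9| out[9]=81 → r--
[5,13] |-9|>|1| out[8]=81 → l++
[6,13] |-8|>|1| out[7]=64 → l++
[7,13] |-7|>|1| out[6]=49 → l++
[8,13] |-6|>|1| out[5]=36 → l++
[9,13] |-4|>|1| out[4]=16 → l++
[10,13] |-2|>|1| out[3]=4 → l++
[11,13] |-1|<=|1| out[2]=1 → r--
[11,12] |-1|>|0| out[1]=1 → l++
[12,12] |0|<=|0| out[0]=0 → r--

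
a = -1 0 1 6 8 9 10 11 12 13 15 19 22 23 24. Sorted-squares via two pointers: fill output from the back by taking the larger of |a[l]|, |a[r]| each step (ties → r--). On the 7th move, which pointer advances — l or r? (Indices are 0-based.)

[0,14] |-1|<=|24| out[14]=576 → r--
[0,13] |-1|<=|23| out[13]=529 → r--
[0,12] |-1|<=|22| out[12]=484 → r--
[0,11] |-1|<=|19| out[11]=361 → r--
[0,10] |-1|<=|15| out[10]=225 → r--
[0,9] |-1|<=|13| out[9]=169 → r--
[0,8] |-1|<=|12| out[8]=144 → r--

r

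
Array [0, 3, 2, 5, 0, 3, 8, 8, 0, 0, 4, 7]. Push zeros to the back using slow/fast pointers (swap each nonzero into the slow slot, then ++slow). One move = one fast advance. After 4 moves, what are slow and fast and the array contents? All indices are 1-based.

(s=1,f=1) a[fast]=0 → fast++
(s=1,f=2) a[fast]=3≠0 swap→a[1]=3 → slow++,fast++
(s=2,f=3) a[fast]=2≠0 swap→a[2]=2 → slow++,fast++
(s=3,f=4) a[fast]=5≠0 swap→a[3]=5 → slow++,fast++

slow=4, fast=5, a=[3, 2, 5, 0, 0, 3, 8, 8, 0, 0, 4, 7]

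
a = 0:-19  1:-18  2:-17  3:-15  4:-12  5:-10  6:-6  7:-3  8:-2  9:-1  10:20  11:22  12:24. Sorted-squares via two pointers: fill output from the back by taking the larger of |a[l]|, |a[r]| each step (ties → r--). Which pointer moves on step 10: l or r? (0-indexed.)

l

l=0 r=12: |-19|<=|24| out[12]=576, r--
l=0 r=11: |-19|<=|22| out[11]=484, r--
l=0 r=10: |-19|<=|20| out[10]=400, r--
l=0 r=9: |-19|>|-1| out[9]=361, l++
l=1 r=9: |-18|>|-1| out[8]=324, l++
l=2 r=9: |-17|>|-1| out[7]=289, l++
l=3 r=9: |-15|>|-1| out[6]=225, l++
l=4 r=9: |-12|>|-1| out[5]=144, l++
l=5 r=9: |-10|>|-1| out[4]=100, l++
l=6 r=9: |-6|>|-1| out[3]=36, l++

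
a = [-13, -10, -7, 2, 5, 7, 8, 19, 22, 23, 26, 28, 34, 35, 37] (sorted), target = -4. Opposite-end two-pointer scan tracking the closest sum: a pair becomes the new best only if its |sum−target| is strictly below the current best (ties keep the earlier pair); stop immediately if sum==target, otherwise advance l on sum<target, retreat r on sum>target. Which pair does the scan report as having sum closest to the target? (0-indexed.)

[0,14] -13+37=24 d=28 * → r--
[0,13] -13+35=22 d=26 * → r--
[0,12] -13+34=21 d=25 * → r--
[0,11] -13+28=15 d=19 * → r--
[0,10] -13+26=13 d=17 * → r--
[0,9] -13+23=10 d=14 * → r--
[0,8] -13+22=9 d=13 * → r--
[0,7] -13+19=6 d=10 * → r--
[0,6] -13+8=-5 d=1 * → l++
[1,6] -10+8=-2 d=2 → r--
[1,5] -10+7=-3 d=1 → r--
[1,4] -10+5=-5 d=1 → l++
[2,4] -7+5=-2 d=2 → r--
[2,3] -7+2=-5 d=1 → l++

pair (-13, 8) with sum -5 (|Δ|=1)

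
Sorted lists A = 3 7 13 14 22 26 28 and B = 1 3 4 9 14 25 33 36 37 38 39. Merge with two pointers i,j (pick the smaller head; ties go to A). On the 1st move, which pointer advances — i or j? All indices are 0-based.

i=0 j=0: A[i]=3>B[j]=1 take 1, j++

j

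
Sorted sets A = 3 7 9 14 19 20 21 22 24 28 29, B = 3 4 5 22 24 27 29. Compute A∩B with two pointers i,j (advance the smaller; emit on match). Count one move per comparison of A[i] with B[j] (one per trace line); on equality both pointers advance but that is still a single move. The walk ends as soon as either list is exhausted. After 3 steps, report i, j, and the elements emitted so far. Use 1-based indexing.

[i=1,j=1] 3==3 emit → i++,j++
[i=2,j=2] 7>4 → j++
[i=2,j=3] 7>5 → j++

i=2, j=4, emitted=[3]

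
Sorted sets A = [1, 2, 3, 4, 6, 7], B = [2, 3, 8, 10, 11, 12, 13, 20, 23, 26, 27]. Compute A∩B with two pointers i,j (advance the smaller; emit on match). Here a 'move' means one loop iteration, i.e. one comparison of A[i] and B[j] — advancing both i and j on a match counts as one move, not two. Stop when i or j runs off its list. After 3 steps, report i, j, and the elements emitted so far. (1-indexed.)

i=1 j=1: 1<2, i++
i=2 j=1: 2==2 emit, i++,j++
i=3 j=2: 3==3 emit, i++,j++

i=4, j=3, emitted=[2, 3]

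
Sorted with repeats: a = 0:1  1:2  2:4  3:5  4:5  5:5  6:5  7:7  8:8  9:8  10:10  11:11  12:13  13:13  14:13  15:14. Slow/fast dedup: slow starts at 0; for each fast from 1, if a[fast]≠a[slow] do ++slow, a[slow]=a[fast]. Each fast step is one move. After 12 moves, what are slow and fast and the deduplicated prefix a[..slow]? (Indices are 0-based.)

slow=8, fast=13, prefix=[1, 2, 4, 5, 7, 8, 10, 11, 13]

(s=0,f=1) a[fast]=2≠a[slow]=1 write a[1]=2 → slow++,fast++
(s=1,f=2) a[fast]=4≠a[slow]=2 write a[2]=4 → slow++,fast++
(s=2,f=3) a[fast]=5≠a[slow]=4 write a[3]=5 → slow++,fast++
(s=3,f=4) a[fast]=5=a[slow] dup → fast++
(s=3,f=5) a[fast]=5=a[slow] dup → fast++
(s=3,f=6) a[fast]=5=a[slow] dup → fast++
(s=3,f=7) a[fast]=7≠a[slow]=5 write a[4]=7 → slow++,fast++
(s=4,f=8) a[fast]=8≠a[slow]=7 write a[5]=8 → slow++,fast++
(s=5,f=9) a[fast]=8=a[slow] dup → fast++
(s=5,f=10) a[fast]=10≠a[slow]=8 write a[6]=10 → slow++,fast++
(s=6,f=11) a[fast]=11≠a[slow]=10 write a[7]=11 → slow++,fast++
(s=7,f=12) a[fast]=13≠a[slow]=11 write a[8]=13 → slow++,fast++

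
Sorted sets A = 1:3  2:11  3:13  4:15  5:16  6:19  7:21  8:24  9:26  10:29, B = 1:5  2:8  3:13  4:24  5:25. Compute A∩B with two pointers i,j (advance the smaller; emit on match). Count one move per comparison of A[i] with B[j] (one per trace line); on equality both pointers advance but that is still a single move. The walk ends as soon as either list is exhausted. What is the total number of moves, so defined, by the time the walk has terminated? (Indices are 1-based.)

i=1 j=1: 3<5, i++
i=2 j=1: 11>5, j++
i=2 j=2: 11>8, j++
i=2 j=3: 11<13, i++
i=3 j=3: 13==13 emit, i++,j++
i=4 j=4: 15<24, i++
i=5 j=4: 16<24, i++
i=6 j=4: 19<24, i++
i=7 j=4: 21<24, i++
i=8 j=4: 24==24 emit, i++,j++
i=9 j=5: 26>25, j++

11 moves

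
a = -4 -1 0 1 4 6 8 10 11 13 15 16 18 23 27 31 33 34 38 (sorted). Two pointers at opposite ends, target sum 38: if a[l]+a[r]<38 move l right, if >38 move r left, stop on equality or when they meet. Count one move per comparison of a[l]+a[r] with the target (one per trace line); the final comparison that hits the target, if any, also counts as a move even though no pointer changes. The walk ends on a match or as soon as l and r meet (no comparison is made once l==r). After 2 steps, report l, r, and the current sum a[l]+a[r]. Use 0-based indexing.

l=0 r=18: -4+38=34 <38, l++
l=1 r=18: -1+38=37 <38, l++

l=2, r=18, sum=38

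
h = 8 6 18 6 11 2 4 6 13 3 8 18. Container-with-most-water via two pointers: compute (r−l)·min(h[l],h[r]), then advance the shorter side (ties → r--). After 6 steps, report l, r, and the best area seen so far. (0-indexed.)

l=2, r=7, best area=162

[0,11] min(8,18)*11=88 best=88 * → l++
[1,11] min(6,18)*10=60 best=88 → l++
[2,11] min(18,18)*9=162 best=162 * → r--
[2,10] min(18,8)*8=64 best=162 → r--
[2,9] min(18,3)*7=21 best=162 → r--
[2,8] min(18,13)*6=78 best=162 → r--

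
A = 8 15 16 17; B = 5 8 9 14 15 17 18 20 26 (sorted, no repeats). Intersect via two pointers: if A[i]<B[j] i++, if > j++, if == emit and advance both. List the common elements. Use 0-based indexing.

[i=0,j=0] 8>5 → j++
[i=0,j=1] 8==8 emit → i++,j++
[i=1,j=2] 15>9 → j++
[i=1,j=3] 15>14 → j++
[i=1,j=4] 15==15 emit → i++,j++
[i=2,j=5] 16<17 → i++
[i=3,j=5] 17==17 emit → i++,j++

intersection = [8, 15, 17]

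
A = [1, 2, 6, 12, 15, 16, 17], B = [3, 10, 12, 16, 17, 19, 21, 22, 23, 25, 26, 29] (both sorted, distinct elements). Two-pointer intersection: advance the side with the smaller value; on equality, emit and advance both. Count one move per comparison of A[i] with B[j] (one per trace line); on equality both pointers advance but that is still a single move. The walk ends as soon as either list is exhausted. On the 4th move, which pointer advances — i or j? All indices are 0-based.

i

[i=0,j=0] 1<3 → i++
[i=1,j=0] 2<3 → i++
[i=2,j=0] 6>3 → j++
[i=2,j=1] 6<10 → i++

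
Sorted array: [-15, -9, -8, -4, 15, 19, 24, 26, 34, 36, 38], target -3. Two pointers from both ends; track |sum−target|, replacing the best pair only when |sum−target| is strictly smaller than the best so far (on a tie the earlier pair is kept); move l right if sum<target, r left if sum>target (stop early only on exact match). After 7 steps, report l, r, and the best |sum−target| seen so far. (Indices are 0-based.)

[0,10] -15+38=23 d=26 * → r--
[0,9] -15+36=21 d=24 * → r--
[0,8] -15+34=19 d=22 * → r--
[0,7] -15+26=11 d=14 * → r--
[0,6] -15+24=9 d=12 * → r--
[0,5] -15+19=4 d=7 * → r--
[0,4] -15+15=0 d=3 * → r--

l=0, r=3, best |Δ|=3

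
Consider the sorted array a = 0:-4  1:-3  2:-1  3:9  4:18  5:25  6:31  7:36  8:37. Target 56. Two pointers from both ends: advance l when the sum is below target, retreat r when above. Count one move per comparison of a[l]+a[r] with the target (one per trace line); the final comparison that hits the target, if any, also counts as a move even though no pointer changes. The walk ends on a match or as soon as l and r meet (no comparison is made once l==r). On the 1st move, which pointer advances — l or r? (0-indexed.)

l

l=0 r=8: -4+37=33 <56, l++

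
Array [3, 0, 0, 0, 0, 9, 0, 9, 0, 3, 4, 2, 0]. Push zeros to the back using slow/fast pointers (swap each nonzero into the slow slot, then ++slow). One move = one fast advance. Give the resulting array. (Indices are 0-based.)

slow=0 fast=0: a[fast]=3≠0 swap→a[0]=3, slow++,fast++
slow=1 fast=1: a[fast]=0, fast++
slow=1 fast=2: a[fast]=0, fast++
slow=1 fast=3: a[fast]=0, fast++
slow=1 fast=4: a[fast]=0, fast++
slow=1 fast=5: a[fast]=9≠0 swap→a[1]=9, slow++,fast++
slow=2 fast=6: a[fast]=0, fast++
slow=2 fast=7: a[fast]=9≠0 swap→a[2]=9, slow++,fast++
slow=3 fast=8: a[fast]=0, fast++
slow=3 fast=9: a[fast]=3≠0 swap→a[3]=3, slow++,fast++
slow=4 fast=10: a[fast]=4≠0 swap→a[4]=4, slow++,fast++
slow=5 fast=11: a[fast]=2≠0 swap→a[5]=2, slow++,fast++
slow=6 fast=12: a[fast]=0, fast++

[3, 9, 9, 3, 4, 2, 0, 0, 0, 0, 0, 0, 0]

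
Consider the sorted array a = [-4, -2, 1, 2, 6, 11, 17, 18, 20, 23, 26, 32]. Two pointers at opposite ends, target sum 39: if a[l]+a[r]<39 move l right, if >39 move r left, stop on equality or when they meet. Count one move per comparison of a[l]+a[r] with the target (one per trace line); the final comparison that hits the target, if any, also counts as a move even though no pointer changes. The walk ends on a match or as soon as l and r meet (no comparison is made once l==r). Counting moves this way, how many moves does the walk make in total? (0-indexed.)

11 moves

l=0 r=11: -4+32=28 <39, l++
l=1 r=11: -2+32=30 <39, l++
l=2 r=11: 1+32=33 <39, l++
l=3 r=11: 2+32=34 <39, l++
l=4 r=11: 6+32=38 <39, l++
l=5 r=11: 11+32=43 >39, r--
l=5 r=10: 11+26=37 <39, l++
l=6 r=10: 17+26=43 >39, r--
l=6 r=9: 17+23=40 >39, r--
l=6 r=8: 17+20=37 <39, l++
l=7 r=8: 18+20=38 <39, l++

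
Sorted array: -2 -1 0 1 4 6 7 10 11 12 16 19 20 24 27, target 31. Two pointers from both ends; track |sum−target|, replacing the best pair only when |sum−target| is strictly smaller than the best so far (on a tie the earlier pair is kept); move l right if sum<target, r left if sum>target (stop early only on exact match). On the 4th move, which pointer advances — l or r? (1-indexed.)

l

l=1 r=15: -2+27=25 d=6 *, l++
l=2 r=15: -1+27=26 d=5 *, l++
l=3 r=15: 0+27=27 d=4 *, l++
l=4 r=15: 1+27=28 d=3 *, l++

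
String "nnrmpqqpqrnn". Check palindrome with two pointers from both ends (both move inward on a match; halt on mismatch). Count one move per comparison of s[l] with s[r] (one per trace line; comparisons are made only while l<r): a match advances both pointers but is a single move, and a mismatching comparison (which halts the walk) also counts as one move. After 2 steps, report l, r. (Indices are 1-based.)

l=3, r=10

l=1 r=12: 'n'=='n', l++,r--
l=2 r=11: 'n'=='n', l++,r--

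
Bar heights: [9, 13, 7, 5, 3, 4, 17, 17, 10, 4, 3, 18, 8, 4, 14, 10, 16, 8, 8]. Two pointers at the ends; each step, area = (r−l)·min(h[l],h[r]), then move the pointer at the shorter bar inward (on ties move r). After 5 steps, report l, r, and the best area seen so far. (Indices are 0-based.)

l=0 r=18: min(9,8)*18=144 best=144 *, r--
l=0 r=17: min(9,8)*17=136 best=144, r--
l=0 r=16: min(9,16)*16=144 best=144, l++
l=1 r=16: min(13,16)*15=195 best=195 *, l++
l=2 r=16: min(7,16)*14=98 best=195, l++

l=3, r=16, best area=195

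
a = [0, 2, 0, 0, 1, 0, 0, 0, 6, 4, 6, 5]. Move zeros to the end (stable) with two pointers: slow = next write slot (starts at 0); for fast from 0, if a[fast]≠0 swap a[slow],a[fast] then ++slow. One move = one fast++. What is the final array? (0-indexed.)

[2, 1, 6, 4, 6, 5, 0, 0, 0, 0, 0, 0]

(s=0,f=0) a[fast]=0 → fast++
(s=0,f=1) a[fast]=2≠0 swap→a[0]=2 → slow++,fast++
(s=1,f=2) a[fast]=0 → fast++
(s=1,f=3) a[fast]=0 → fast++
(s=1,f=4) a[fast]=1≠0 swap→a[1]=1 → slow++,fast++
(s=2,f=5) a[fast]=0 → fast++
(s=2,f=6) a[fast]=0 → fast++
(s=2,f=7) a[fast]=0 → fast++
(s=2,f=8) a[fast]=6≠0 swap→a[2]=6 → slow++,fast++
(s=3,f=9) a[fast]=4≠0 swap→a[3]=4 → slow++,fast++
(s=4,f=10) a[fast]=6≠0 swap→a[4]=6 → slow++,fast++
(s=5,f=11) a[fast]=5≠0 swap→a[5]=5 → slow++,fast++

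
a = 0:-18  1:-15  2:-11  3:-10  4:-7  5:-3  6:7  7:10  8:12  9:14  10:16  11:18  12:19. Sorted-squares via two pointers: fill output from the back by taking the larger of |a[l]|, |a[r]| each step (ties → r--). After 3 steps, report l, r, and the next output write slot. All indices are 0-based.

l=1, r=10, next write slot=9

l=0 r=12: |-18|<=|19| out[12]=361, r--
l=0 r=11: |-18|<=|18| out[11]=324, r--
l=0 r=10: |-18|>|16| out[10]=324, l++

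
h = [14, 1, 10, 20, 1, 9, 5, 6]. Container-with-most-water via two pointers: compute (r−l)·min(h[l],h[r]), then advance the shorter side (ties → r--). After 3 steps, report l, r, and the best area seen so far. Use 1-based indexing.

l=1 r=8: min(14,6)*7=42 best=42 *, r--
l=1 r=7: min(14,5)*6=30 best=42, r--
l=1 r=6: min(14,9)*5=45 best=45 *, r--

l=1, r=5, best area=45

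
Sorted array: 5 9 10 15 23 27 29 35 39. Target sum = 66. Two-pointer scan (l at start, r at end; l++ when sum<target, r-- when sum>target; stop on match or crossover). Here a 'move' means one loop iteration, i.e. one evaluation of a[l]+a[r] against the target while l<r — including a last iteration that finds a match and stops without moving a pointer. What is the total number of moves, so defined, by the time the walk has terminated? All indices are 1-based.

6 moves

[1,9] 5+39=44 <66 → l++
[2,9] 9+39=48 <66 → l++
[3,9] 10+39=49 <66 → l++
[4,9] 15+39=54 <66 → l++
[5,9] 23+39=62 <66 → l++
[6,9] 27+39=66 → found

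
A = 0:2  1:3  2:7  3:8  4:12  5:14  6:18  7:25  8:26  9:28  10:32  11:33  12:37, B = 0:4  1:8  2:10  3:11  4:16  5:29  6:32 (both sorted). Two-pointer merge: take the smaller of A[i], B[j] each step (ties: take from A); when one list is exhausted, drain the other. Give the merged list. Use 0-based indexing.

[i=0,j=0] A[i]=2<=B[j]=4 take 2 → i++
[i=1,j=0] A[i]=3<=B[j]=4 take 3 → i++
[i=2,j=0] A[i]=7>B[j]=4 take 4 → j++
[i=2,j=1] A[i]=7<=B[j]=8 take 7 → i++
[i=3,j=1] A[i]=8<=B[j]=8 take 8 → i++
[i=4,j=1] A[i]=12>B[j]=8 take 8 → j++
[i=4,j=2] A[i]=12>B[j]=10 take 10 → j++
[i=4,j=3] A[i]=12>B[j]=11 take 11 → j++
[i=4,j=4] A[i]=12<=B[j]=16 take 12 → i++
[i=5,j=4] A[i]=14<=B[j]=16 take 14 → i++
[i=6,j=4] A[i]=18>B[j]=16 take 16 → j++
[i=6,j=5] A[i]=18<=B[j]=29 take 18 → i++
[i=7,j=5] A[i]=25<=B[j]=29 take 25 → i++
[i=8,j=5] A[i]=26<=B[j]=29 take 26 → i++
[i=9,j=5] A[i]=28<=B[j]=29 take 28 → i++
[i=10,j=5] A[i]=32>B[j]=29 take 29 → j++
[i=10,j=6] A[i]=32<=B[j]=32 take 32 → i++
[i=11,j=6] A[i]=33>B[j]=32 take 32 → j++
[i=11,j=7] B done, take A[i]=33 → i++
[i=12,j=7] B done, take A[i]=37 → i++

[2, 3, 4, 7, 8, 8, 10, 11, 12, 14, 16, 18, 25, 26, 28, 29, 32, 32, 33, 37]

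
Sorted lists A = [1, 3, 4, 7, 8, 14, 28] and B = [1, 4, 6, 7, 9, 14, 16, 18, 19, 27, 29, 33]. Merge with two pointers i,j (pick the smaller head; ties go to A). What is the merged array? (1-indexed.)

i=1 j=1: A[i]=1<=B[j]=1 take 1, i++
i=2 j=1: A[i]=3>B[j]=1 take 1, j++
i=2 j=2: A[i]=3<=B[j]=4 take 3, i++
i=3 j=2: A[i]=4<=B[j]=4 take 4, i++
i=4 j=2: A[i]=7>B[j]=4 take 4, j++
i=4 j=3: A[i]=7>B[j]=6 take 6, j++
i=4 j=4: A[i]=7<=B[j]=7 take 7, i++
i=5 j=4: A[i]=8>B[j]=7 take 7, j++
i=5 j=5: A[i]=8<=B[j]=9 take 8, i++
i=6 j=5: A[i]=14>B[j]=9 take 9, j++
i=6 j=6: A[i]=14<=B[j]=14 take 14, i++
i=7 j=6: A[i]=28>B[j]=14 take 14, j++
i=7 j=7: A[i]=28>B[j]=16 take 16, j++
i=7 j=8: A[i]=28>B[j]=18 take 18, j++
i=7 j=9: A[i]=28>B[j]=19 take 19, j++
i=7 j=10: A[i]=28>B[j]=27 take 27, j++
i=7 j=11: A[i]=28<=B[j]=29 take 28, i++
i=8 j=11: A done, take B[j]=29, j++
i=8 j=12: A done, take B[j]=33, j++

[1, 1, 3, 4, 4, 6, 7, 7, 8, 9, 14, 14, 16, 18, 19, 27, 28, 29, 33]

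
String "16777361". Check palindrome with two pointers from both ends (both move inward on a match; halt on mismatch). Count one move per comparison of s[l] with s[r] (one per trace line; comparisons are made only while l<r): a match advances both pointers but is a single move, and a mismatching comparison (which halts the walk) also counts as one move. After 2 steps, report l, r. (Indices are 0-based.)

l=2, r=5

l=0 r=7: '1'=='1', l++,r--
l=1 r=6: '6'=='6', l++,r--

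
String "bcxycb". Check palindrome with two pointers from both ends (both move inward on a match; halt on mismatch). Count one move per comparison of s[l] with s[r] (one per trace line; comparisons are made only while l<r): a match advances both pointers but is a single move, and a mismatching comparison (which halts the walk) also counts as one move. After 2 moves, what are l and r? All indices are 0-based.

l=0 r=5: 'b'=='b', l++,r--
l=1 r=4: 'c'=='c', l++,r--

l=2, r=3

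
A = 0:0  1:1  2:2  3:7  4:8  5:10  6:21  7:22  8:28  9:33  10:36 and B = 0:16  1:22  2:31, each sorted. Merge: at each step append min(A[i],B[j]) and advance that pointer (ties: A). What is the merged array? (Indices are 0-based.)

[i=0,j=0] A[i]=0<=B[j]=16 take 0 → i++
[i=1,j=0] A[i]=1<=B[j]=16 take 1 → i++
[i=2,j=0] A[i]=2<=B[j]=16 take 2 → i++
[i=3,j=0] A[i]=7<=B[j]=16 take 7 → i++
[i=4,j=0] A[i]=8<=B[j]=16 take 8 → i++
[i=5,j=0] A[i]=10<=B[j]=16 take 10 → i++
[i=6,j=0] A[i]=21>B[j]=16 take 16 → j++
[i=6,j=1] A[i]=21<=B[j]=22 take 21 → i++
[i=7,j=1] A[i]=22<=B[j]=22 take 22 → i++
[i=8,j=1] A[i]=28>B[j]=22 take 22 → j++
[i=8,j=2] A[i]=28<=B[j]=31 take 28 → i++
[i=9,j=2] A[i]=33>B[j]=31 take 31 → j++
[i=9,j=3] B done, take A[i]=33 → i++
[i=10,j=3] B done, take A[i]=36 → i++

[0, 1, 2, 7, 8, 10, 16, 21, 22, 22, 28, 31, 33, 36]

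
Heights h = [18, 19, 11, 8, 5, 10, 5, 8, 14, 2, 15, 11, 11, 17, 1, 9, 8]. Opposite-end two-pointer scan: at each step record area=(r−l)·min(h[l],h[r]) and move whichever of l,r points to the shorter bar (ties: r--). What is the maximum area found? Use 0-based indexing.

[0,16] min(18,8)*16=128 best=128 * → r--
[0,15] min(18,9)*15=135 best=135 * → r--
[0,14] min(18,1)*14=14 best=135 → r--
[0,13] min(18,17)*13=221 best=221 * → r--
[0,12] min(18,11)*12=132 best=221 → r--
[0,11] min(18,11)*11=121 best=221 → r--
[0,10] min(18,15)*10=150 best=221 → r--
[0,9] min(18,2)*9=18 best=221 → r--
[0,8] min(18,14)*8=112 best=221 → r--
[0,7] min(18,8)*7=56 best=221 → r--
[0,6] min(18,5)*6=30 best=221 → r--
[0,5] min(18,10)*5=50 best=221 → r--
[0,4] min(18,5)*4=20 best=221 → r--
[0,3] min(18,8)*3=24 best=221 → r--
[0,2] min(18,11)*2=22 best=221 → r--
[0,1] min(18,19)*1=18 best=221 → l++

max area = 221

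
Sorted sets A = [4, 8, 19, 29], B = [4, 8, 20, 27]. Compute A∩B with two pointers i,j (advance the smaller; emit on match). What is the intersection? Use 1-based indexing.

intersection = [4, 8]

i=1 j=1: 4==4 emit, i++,j++
i=2 j=2: 8==8 emit, i++,j++
i=3 j=3: 19<20, i++
i=4 j=3: 29>20, j++
i=4 j=4: 29>27, j++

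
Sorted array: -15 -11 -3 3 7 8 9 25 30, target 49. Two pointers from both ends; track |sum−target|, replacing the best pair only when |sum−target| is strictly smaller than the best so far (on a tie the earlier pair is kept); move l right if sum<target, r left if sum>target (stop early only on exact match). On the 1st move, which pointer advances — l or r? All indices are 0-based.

l

[0,8] -15+30=15 d=34 * → l++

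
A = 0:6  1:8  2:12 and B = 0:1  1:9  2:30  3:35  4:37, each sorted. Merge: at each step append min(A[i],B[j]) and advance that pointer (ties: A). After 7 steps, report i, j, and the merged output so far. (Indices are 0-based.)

i=3, j=4, merged so far=[1, 6, 8, 9, 12, 30, 35]

i=0 j=0: A[i]=6>B[j]=1 take 1, j++
i=0 j=1: A[i]=6<=B[j]=9 take 6, i++
i=1 j=1: A[i]=8<=B[j]=9 take 8, i++
i=2 j=1: A[i]=12>B[j]=9 take 9, j++
i=2 j=2: A[i]=12<=B[j]=30 take 12, i++
i=3 j=2: A done, take B[j]=30, j++
i=3 j=3: A done, take B[j]=35, j++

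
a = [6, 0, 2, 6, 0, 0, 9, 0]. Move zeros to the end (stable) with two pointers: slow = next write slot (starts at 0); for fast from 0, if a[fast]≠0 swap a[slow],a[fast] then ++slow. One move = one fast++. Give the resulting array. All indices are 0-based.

(s=0,f=0) a[fast]=6≠0 swap→a[0]=6 → slow++,fast++
(s=1,f=1) a[fast]=0 → fast++
(s=1,f=2) a[fast]=2≠0 swap→a[1]=2 → slow++,fast++
(s=2,f=3) a[fast]=6≠0 swap→a[2]=6 → slow++,fast++
(s=3,f=4) a[fast]=0 → fast++
(s=3,f=5) a[fast]=0 → fast++
(s=3,f=6) a[fast]=9≠0 swap→a[3]=9 → slow++,fast++
(s=4,f=7) a[fast]=0 → fast++

[6, 2, 6, 9, 0, 0, 0, 0]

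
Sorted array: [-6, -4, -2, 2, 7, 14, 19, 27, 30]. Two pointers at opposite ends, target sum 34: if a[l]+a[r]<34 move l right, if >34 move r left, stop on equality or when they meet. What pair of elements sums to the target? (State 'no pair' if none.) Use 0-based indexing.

(7, 27)

[0,8] -6+30=24 <34 → l++
[1,8] -4+30=26 <34 → l++
[2,8] -2+30=28 <34 → l++
[3,8] 2+30=32 <34 → l++
[4,8] 7+30=37 >34 → r--
[4,7] 7+27=34 → found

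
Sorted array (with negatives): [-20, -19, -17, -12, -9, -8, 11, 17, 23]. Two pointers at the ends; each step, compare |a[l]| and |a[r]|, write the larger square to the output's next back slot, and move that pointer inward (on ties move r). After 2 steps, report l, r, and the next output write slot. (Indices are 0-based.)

l=1, r=7, next write slot=6

l=0 r=8: |-20|<=|23| out[8]=529, r--
l=0 r=7: |-20|>|17| out[7]=400, l++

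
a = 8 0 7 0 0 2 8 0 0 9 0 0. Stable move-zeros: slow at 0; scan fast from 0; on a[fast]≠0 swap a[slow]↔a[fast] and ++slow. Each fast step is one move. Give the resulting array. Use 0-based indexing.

slow=0 fast=0: a[fast]=8≠0 swap→a[0]=8, slow++,fast++
slow=1 fast=1: a[fast]=0, fast++
slow=1 fast=2: a[fast]=7≠0 swap→a[1]=7, slow++,fast++
slow=2 fast=3: a[fast]=0, fast++
slow=2 fast=4: a[fast]=0, fast++
slow=2 fast=5: a[fast]=2≠0 swap→a[2]=2, slow++,fast++
slow=3 fast=6: a[fast]=8≠0 swap→a[3]=8, slow++,fast++
slow=4 fast=7: a[fast]=0, fast++
slow=4 fast=8: a[fast]=0, fast++
slow=4 fast=9: a[fast]=9≠0 swap→a[4]=9, slow++,fast++
slow=5 fast=10: a[fast]=0, fast++
slow=5 fast=11: a[fast]=0, fast++

[8, 7, 2, 8, 9, 0, 0, 0, 0, 0, 0, 0]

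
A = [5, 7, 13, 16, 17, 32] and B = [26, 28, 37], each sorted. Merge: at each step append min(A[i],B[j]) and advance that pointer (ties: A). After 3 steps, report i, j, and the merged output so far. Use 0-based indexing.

i=3, j=0, merged so far=[5, 7, 13]

i=0 j=0: A[i]=5<=B[j]=26 take 5, i++
i=1 j=0: A[i]=7<=B[j]=26 take 7, i++
i=2 j=0: A[i]=13<=B[j]=26 take 13, i++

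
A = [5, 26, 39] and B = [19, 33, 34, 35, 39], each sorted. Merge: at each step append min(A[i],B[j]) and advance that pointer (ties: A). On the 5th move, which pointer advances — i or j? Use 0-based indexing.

j

[i=0,j=0] A[i]=5<=B[j]=19 take 5 → i++
[i=1,j=0] A[i]=26>B[j]=19 take 19 → j++
[i=1,j=1] A[i]=26<=B[j]=33 take 26 → i++
[i=2,j=1] A[i]=39>B[j]=33 take 33 → j++
[i=2,j=2] A[i]=39>B[j]=34 take 34 → j++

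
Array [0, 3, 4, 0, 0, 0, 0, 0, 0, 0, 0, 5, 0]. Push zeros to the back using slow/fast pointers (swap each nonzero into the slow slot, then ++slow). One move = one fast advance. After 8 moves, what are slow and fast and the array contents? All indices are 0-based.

slow=2, fast=8, a=[3, 4, 0, 0, 0, 0, 0, 0, 0, 0, 0, 5, 0]

(s=0,f=0) a[fast]=0 → fast++
(s=0,f=1) a[fast]=3≠0 swap→a[0]=3 → slow++,fast++
(s=1,f=2) a[fast]=4≠0 swap→a[1]=4 → slow++,fast++
(s=2,f=3) a[fast]=0 → fast++
(s=2,f=4) a[fast]=0 → fast++
(s=2,f=5) a[fast]=0 → fast++
(s=2,f=6) a[fast]=0 → fast++
(s=2,f=7) a[fast]=0 → fast++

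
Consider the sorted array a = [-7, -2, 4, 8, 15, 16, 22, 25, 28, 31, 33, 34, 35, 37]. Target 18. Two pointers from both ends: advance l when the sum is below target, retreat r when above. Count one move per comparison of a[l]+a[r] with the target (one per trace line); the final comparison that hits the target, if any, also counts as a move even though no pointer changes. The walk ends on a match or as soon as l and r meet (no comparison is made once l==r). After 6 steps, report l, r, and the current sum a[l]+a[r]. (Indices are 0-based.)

l=0, r=7, sum=18

[0,13] -7+37=30 >18 → r--
[0,12] -7+35=28 >18 → r--
[0,11] -7+34=27 >18 → r--
[0,10] -7+33=26 >18 → r--
[0,9] -7+31=24 >18 → r--
[0,8] -7+28=21 >18 → r--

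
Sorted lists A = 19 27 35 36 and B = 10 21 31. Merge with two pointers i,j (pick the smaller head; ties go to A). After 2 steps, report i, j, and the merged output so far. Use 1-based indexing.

i=2, j=2, merged so far=[10, 19]

[i=1,j=1] A[i]=19>B[j]=10 take 10 → j++
[i=1,j=2] A[i]=19<=B[j]=21 take 19 → i++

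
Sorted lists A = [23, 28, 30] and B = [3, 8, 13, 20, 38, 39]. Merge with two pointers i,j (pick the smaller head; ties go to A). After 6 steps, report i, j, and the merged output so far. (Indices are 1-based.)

[i=1,j=1] A[i]=23>B[j]=3 take 3 → j++
[i=1,j=2] A[i]=23>B[j]=8 take 8 → j++
[i=1,j=3] A[i]=23>B[j]=13 take 13 → j++
[i=1,j=4] A[i]=23>B[j]=20 take 20 → j++
[i=1,j=5] A[i]=23<=B[j]=38 take 23 → i++
[i=2,j=5] A[i]=28<=B[j]=38 take 28 → i++

i=3, j=5, merged so far=[3, 8, 13, 20, 23, 28]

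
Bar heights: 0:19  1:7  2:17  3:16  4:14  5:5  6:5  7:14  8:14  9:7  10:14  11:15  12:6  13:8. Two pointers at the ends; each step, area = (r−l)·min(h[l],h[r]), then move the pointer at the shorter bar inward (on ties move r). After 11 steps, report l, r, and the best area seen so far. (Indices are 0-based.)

l=0, r=2, best area=165

l=0 r=13: min(19,8)*13=104 best=104 *, r--
l=0 r=12: min(19,6)*12=72 best=104, r--
l=0 r=11: min(19,15)*11=165 best=165 *, r--
l=0 r=10: min(19,14)*10=140 best=165, r--
l=0 r=9: min(19,7)*9=63 best=165, r--
l=0 r=8: min(19,14)*8=112 best=165, r--
l=0 r=7: min(19,14)*7=98 best=165, r--
l=0 r=6: min(19,5)*6=30 best=165, r--
l=0 r=5: min(19,5)*5=25 best=165, r--
l=0 r=4: min(19,14)*4=56 best=165, r--
l=0 r=3: min(19,16)*3=48 best=165, r--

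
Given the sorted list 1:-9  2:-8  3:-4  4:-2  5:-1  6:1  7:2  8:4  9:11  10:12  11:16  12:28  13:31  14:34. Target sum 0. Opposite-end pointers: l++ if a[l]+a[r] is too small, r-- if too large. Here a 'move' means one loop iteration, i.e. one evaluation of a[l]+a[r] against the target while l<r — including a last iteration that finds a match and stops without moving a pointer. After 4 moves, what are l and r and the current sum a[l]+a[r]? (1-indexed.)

l=1 r=14: -9+34=25 >0, r--
l=1 r=13: -9+31=22 >0, r--
l=1 r=12: -9+28=19 >0, r--
l=1 r=11: -9+16=7 >0, r--

l=1, r=10, sum=3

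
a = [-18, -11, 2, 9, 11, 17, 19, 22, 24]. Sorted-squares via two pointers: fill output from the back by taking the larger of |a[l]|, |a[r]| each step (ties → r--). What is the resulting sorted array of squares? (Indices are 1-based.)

l=1 r=9: |-18|<=|24| out[9]=576, r--
l=1 r=8: |-18|<=|22| out[8]=484, r--
l=1 r=7: |-18|<=|19| out[7]=361, r--
l=1 r=6: |-18|>|17| out[6]=324, l++
l=2 r=6: |-11|<=|17| out[5]=289, r--
l=2 r=5: |-11|<=|11| out[4]=121, r--
l=2 r=4: |-11|>|9| out[3]=121, l++
l=3 r=4: |2|<=|9| out[2]=81, r--
l=3 r=3: |2|<=|2| out[1]=4, r--

[4, 81, 121, 121, 289, 324, 361, 484, 576]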